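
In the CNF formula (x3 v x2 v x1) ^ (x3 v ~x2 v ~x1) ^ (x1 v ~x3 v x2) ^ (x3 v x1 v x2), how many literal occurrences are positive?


Scan each clause for unnegated literals.
Clause 1: 3 positive; Clause 2: 1 positive; Clause 3: 2 positive; Clause 4: 3 positive.
Total positive literal occurrences = 9.

9


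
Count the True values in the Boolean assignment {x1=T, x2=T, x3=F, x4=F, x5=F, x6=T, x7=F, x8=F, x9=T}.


The weight is the number of variables assigned True.
True variables: x1, x2, x6, x9.
Weight = 4.

4


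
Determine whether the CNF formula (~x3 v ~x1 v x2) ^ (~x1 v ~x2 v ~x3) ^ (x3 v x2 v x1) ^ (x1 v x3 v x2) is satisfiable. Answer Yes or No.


Check all 8 possible truth assignments.
Number of satisfying assignments found: 5.
The formula is satisfiable.

Yes


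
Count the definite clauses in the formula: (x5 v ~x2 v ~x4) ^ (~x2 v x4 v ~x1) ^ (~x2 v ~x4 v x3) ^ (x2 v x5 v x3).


A definite clause has exactly one positive literal.
Clause 1: 1 positive -> definite
Clause 2: 1 positive -> definite
Clause 3: 1 positive -> definite
Clause 4: 3 positive -> not definite
Definite clause count = 3.

3


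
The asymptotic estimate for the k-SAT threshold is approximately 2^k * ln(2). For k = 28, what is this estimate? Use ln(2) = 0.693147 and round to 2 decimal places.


Using the asymptotic formula: threshold ~ 2^k * ln(2).
2^28 = 268435456.
268435456 * 0.693147 = 186065231.02.

186065231.02


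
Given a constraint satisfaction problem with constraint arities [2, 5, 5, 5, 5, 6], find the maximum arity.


The arities are: 2, 5, 5, 5, 5, 6.
Scan for the maximum value.
Maximum arity = 6.

6


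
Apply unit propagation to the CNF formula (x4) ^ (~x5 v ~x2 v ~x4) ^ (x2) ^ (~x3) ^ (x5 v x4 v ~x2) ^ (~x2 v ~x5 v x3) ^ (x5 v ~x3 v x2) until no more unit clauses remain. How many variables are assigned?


Unit propagation repeatedly assigns the literal in any unit clause, then simplifies.
Assignments in order: x4 = T, x2 = T, x5 = F, x3 = F.
No further unit clauses remain.
Total variables assigned = 4.

4


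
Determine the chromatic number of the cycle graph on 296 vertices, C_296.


A cycle on an even number of vertices is bipartite: alternate two colors around the cycle.
Since 296 is even, two colors suffice, and at least two are needed because the graph has edges.
Chromatic number = 2.

2


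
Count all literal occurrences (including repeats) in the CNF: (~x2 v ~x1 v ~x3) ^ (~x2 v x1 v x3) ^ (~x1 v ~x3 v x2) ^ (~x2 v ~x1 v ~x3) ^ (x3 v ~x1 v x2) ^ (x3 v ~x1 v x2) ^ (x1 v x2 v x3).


Clause lengths: 3, 3, 3, 3, 3, 3, 3.
Sum = 3 + 3 + 3 + 3 + 3 + 3 + 3 = 21.

21


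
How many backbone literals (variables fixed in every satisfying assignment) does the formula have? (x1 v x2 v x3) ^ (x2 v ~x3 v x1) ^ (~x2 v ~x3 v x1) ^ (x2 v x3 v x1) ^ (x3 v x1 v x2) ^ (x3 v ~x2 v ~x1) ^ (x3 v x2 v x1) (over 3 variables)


Find all satisfying assignments: 4 model(s).
Check which variables have the same value in every model.
No variable is fixed across all models.
Backbone size = 0.

0


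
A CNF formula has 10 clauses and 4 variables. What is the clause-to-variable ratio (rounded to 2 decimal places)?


Clause-to-variable ratio = clauses / variables.
10 / 4 = 2.5.

2.5


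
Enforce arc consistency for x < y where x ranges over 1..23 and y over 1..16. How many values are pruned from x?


For the constraint x < y, x needs a supporting value in y's domain.
x can be at most 15 (one less than y's maximum).
Valid x values from domain: 15 out of 23.
Pruned = 23 - 15 = 8.

8


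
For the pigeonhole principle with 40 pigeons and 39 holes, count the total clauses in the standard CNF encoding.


The PHP encoding has two parts:
1) At-least-one-hole clauses: 40 (one per pigeon, each with 39 literals).
2) At-most-one-pigeon-per-hole clauses: 39 holes * C(40,2) = 39 * 780 = 30420.
Total clauses = 40 + 30420 = 30460.

30460


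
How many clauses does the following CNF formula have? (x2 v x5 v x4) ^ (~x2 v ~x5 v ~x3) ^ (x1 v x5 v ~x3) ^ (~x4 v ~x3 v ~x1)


Each group enclosed in parentheses joined by ^ is one clause.
Counting the conjuncts: 4 clauses.

4


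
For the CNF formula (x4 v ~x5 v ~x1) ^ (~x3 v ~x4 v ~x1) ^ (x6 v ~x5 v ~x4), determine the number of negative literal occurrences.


Scan each clause for negated literals.
Clause 1: 2 negative; Clause 2: 3 negative; Clause 3: 2 negative.
Total negative literal occurrences = 7.

7


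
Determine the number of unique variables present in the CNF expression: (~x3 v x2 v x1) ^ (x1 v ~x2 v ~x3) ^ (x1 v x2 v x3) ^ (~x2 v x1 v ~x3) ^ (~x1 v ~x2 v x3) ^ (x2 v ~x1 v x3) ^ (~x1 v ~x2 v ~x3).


Identify each distinct variable in the formula.
Variables found: x1, x2, x3.
Total distinct variables = 3.

3


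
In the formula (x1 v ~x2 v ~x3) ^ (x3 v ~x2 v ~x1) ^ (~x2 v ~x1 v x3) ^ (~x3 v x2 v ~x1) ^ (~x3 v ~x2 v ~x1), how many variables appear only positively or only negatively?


A pure literal appears in only one polarity across all clauses.
No pure literals found.
Count = 0.

0


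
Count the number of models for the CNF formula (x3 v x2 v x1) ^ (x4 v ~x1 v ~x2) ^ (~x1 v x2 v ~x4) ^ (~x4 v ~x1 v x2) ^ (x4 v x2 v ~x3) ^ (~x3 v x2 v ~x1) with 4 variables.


Enumerate all 16 truth assignments over 4 variables.
Test each against every clause.
Satisfying assignments found: 8.

8


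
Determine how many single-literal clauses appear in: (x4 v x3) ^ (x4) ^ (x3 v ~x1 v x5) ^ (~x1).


A unit clause contains exactly one literal.
Unit clauses found: (x4), (~x1).
Count = 2.

2


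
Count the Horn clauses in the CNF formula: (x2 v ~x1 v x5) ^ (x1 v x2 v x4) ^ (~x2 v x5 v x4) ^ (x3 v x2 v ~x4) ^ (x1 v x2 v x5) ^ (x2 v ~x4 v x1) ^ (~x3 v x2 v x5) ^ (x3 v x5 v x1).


A Horn clause has at most one positive literal.
Clause 1: 2 positive lit(s) -> not Horn
Clause 2: 3 positive lit(s) -> not Horn
Clause 3: 2 positive lit(s) -> not Horn
Clause 4: 2 positive lit(s) -> not Horn
Clause 5: 3 positive lit(s) -> not Horn
Clause 6: 2 positive lit(s) -> not Horn
Clause 7: 2 positive lit(s) -> not Horn
Clause 8: 3 positive lit(s) -> not Horn
Total Horn clauses = 0.

0


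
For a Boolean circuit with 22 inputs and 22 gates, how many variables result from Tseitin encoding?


The Tseitin transformation introduces one auxiliary variable per gate.
Total variables = inputs + gates = 22 + 22 = 44.

44


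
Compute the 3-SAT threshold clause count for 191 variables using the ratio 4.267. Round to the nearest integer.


The 3-SAT phase transition occurs at approximately 4.267 clauses per variable.
m = 4.267 * 191 = 814.997.
Rounded to nearest integer: 815.

815


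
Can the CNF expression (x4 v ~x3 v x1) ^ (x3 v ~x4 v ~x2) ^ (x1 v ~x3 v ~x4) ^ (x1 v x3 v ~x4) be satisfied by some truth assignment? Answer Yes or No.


Check all 16 possible truth assignments.
Number of satisfying assignments found: 9.
The formula is satisfiable.

Yes


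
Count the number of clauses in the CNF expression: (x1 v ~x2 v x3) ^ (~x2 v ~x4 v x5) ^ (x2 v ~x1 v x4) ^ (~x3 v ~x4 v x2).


Each group enclosed in parentheses joined by ^ is one clause.
Counting the conjuncts: 4 clauses.

4


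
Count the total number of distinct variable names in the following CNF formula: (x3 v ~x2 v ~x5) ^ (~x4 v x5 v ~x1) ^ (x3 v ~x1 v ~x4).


Identify each distinct variable in the formula.
Variables found: x1, x2, x3, x4, x5.
Total distinct variables = 5.

5


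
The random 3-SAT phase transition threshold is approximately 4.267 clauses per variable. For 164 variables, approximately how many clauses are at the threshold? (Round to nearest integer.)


The 3-SAT phase transition occurs at approximately 4.267 clauses per variable.
m = 4.267 * 164 = 699.788.
Rounded to nearest integer: 700.

700


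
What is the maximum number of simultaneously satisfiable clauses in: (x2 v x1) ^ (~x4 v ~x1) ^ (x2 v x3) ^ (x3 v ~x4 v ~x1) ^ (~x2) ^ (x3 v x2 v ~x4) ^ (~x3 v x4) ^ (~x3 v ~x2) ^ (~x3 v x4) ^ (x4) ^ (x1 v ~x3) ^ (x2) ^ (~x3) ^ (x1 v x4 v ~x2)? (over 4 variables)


Enumerate all 16 truth assignments.
For each, count how many of the 14 clauses are satisfied.
The formula is not fully satisfiable, so the maximum is below 14.
Maximum simultaneously satisfiable clauses = 13.

13


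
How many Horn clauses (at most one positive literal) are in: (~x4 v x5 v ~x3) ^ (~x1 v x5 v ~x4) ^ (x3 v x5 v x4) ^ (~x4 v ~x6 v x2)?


A Horn clause has at most one positive literal.
Clause 1: 1 positive lit(s) -> Horn
Clause 2: 1 positive lit(s) -> Horn
Clause 3: 3 positive lit(s) -> not Horn
Clause 4: 1 positive lit(s) -> Horn
Total Horn clauses = 3.

3


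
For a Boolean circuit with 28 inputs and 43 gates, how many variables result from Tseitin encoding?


The Tseitin transformation introduces one auxiliary variable per gate.
Total variables = inputs + gates = 28 + 43 = 71.

71


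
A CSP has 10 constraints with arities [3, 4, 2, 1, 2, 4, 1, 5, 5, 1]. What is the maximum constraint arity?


The arities are: 3, 4, 2, 1, 2, 4, 1, 5, 5, 1.
Scan for the maximum value.
Maximum arity = 5.

5


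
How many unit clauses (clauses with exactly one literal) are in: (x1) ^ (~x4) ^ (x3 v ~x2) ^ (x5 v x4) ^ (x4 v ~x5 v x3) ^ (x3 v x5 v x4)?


A unit clause contains exactly one literal.
Unit clauses found: (x1), (~x4).
Count = 2.

2


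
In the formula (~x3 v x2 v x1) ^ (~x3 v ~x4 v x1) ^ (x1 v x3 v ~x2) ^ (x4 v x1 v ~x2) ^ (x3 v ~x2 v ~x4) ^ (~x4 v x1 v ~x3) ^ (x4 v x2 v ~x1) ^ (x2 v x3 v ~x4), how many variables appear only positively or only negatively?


A pure literal appears in only one polarity across all clauses.
No pure literals found.
Count = 0.

0


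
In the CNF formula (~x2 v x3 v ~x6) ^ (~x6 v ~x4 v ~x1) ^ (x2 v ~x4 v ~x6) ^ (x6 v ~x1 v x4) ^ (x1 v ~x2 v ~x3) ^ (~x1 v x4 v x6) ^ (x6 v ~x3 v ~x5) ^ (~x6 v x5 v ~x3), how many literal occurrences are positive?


Scan each clause for unnegated literals.
Clause 1: 1 positive; Clause 2: 0 positive; Clause 3: 1 positive; Clause 4: 2 positive; Clause 5: 1 positive; Clause 6: 2 positive; Clause 7: 1 positive; Clause 8: 1 positive.
Total positive literal occurrences = 9.

9


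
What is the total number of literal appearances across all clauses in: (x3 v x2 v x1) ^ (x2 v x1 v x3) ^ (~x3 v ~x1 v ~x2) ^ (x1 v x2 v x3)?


Clause lengths: 3, 3, 3, 3.
Sum = 3 + 3 + 3 + 3 = 12.

12


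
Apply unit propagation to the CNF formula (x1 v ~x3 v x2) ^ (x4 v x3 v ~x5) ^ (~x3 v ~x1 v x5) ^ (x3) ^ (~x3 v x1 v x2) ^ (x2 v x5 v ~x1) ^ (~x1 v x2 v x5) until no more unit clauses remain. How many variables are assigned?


Unit propagation repeatedly assigns the literal in any unit clause, then simplifies.
Assignments in order: x3 = T.
No further unit clauses remain.
Total variables assigned = 1.

1


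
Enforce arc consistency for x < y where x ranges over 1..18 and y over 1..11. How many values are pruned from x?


For the constraint x < y, x needs a supporting value in y's domain.
x can be at most 10 (one less than y's maximum).
Valid x values from domain: 10 out of 18.
Pruned = 18 - 10 = 8.

8


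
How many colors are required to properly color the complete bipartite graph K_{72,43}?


K_{72,43} is bipartite by definition: the two parts are independent sets, with every edge crossing between them.
Color all vertices in one part with color 1 and all vertices in the other part with color 2.
Since the graph has at least one edge, one color does not suffice.
Chromatic number = 2.

2


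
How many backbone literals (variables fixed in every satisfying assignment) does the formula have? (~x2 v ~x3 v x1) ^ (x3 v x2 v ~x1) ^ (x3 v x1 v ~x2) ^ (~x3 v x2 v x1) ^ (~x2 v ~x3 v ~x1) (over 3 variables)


Find all satisfying assignments: 3 model(s).
Check which variables have the same value in every model.
No variable is fixed across all models.
Backbone size = 0.

0


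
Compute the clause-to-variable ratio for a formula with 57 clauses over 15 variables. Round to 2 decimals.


Clause-to-variable ratio = clauses / variables.
57 / 15 = 3.8.

3.8


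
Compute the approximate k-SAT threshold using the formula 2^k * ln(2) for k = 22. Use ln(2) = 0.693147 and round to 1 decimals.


Using the asymptotic formula: threshold ~ 2^k * ln(2).
2^22 = 4194304.
4194304 * 0.693147 = 2907269.2.

2907269.2


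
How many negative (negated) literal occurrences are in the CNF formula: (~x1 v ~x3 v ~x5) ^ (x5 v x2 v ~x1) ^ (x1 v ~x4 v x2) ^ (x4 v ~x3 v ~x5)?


Scan each clause for negated literals.
Clause 1: 3 negative; Clause 2: 1 negative; Clause 3: 1 negative; Clause 4: 2 negative.
Total negative literal occurrences = 7.

7


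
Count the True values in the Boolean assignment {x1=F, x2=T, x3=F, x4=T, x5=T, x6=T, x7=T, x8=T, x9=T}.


The weight is the number of variables assigned True.
True variables: x2, x4, x5, x6, x7, x8, x9.
Weight = 7.

7


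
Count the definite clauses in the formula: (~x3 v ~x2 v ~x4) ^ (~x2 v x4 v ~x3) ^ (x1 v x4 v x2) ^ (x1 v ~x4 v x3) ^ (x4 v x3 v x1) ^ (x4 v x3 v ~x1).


A definite clause has exactly one positive literal.
Clause 1: 0 positive -> not definite
Clause 2: 1 positive -> definite
Clause 3: 3 positive -> not definite
Clause 4: 2 positive -> not definite
Clause 5: 3 positive -> not definite
Clause 6: 2 positive -> not definite
Definite clause count = 1.

1


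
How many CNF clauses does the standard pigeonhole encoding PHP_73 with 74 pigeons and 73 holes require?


The PHP encoding has two parts:
1) At-least-one-hole clauses: 74 (one per pigeon, each with 73 literals).
2) At-most-one-pigeon-per-hole clauses: 73 holes * C(74,2) = 73 * 2701 = 197173.
Total clauses = 74 + 197173 = 197247.

197247


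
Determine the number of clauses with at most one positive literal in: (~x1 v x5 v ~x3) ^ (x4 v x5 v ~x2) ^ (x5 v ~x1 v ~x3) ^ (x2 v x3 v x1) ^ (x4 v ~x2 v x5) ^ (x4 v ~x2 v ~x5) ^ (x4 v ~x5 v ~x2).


A Horn clause has at most one positive literal.
Clause 1: 1 positive lit(s) -> Horn
Clause 2: 2 positive lit(s) -> not Horn
Clause 3: 1 positive lit(s) -> Horn
Clause 4: 3 positive lit(s) -> not Horn
Clause 5: 2 positive lit(s) -> not Horn
Clause 6: 1 positive lit(s) -> Horn
Clause 7: 1 positive lit(s) -> Horn
Total Horn clauses = 4.

4


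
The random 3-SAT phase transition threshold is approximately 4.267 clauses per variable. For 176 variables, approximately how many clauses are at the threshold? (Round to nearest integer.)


The 3-SAT phase transition occurs at approximately 4.267 clauses per variable.
m = 4.267 * 176 = 750.992.
Rounded to nearest integer: 751.

751


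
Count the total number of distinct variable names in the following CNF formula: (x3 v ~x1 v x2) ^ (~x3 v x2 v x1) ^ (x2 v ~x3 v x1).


Identify each distinct variable in the formula.
Variables found: x1, x2, x3.
Total distinct variables = 3.

3


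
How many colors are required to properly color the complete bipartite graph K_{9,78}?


K_{9,78} is bipartite by definition: the two parts are independent sets, with every edge crossing between them.
Color all vertices in one part with color 1 and all vertices in the other part with color 2.
Since the graph has at least one edge, one color does not suffice.
Chromatic number = 2.

2


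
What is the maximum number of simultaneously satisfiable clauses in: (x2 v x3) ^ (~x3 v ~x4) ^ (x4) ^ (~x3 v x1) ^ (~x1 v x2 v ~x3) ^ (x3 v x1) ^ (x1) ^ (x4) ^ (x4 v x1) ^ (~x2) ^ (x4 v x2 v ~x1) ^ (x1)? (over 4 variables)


Enumerate all 16 truth assignments.
For each, count how many of the 12 clauses are satisfied.
The formula is not fully satisfiable, so the maximum is below 12.
Maximum simultaneously satisfiable clauses = 11.

11


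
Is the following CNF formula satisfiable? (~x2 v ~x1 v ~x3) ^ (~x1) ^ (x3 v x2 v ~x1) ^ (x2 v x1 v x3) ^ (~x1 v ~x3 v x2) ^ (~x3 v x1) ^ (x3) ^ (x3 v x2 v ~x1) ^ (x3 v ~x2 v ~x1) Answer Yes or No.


Check all 8 possible truth assignments.
Number of satisfying assignments found: 0.
The formula is unsatisfiable.

No


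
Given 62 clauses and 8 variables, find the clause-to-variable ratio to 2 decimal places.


Clause-to-variable ratio = clauses / variables.
62 / 8 = 7.75.

7.75


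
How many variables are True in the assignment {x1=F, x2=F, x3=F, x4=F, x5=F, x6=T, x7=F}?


The weight is the number of variables assigned True.
True variables: x6.
Weight = 1.

1


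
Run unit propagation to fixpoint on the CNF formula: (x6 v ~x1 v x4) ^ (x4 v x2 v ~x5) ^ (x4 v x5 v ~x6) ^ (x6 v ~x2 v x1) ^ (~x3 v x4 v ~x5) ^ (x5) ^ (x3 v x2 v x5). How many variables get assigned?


Unit propagation repeatedly assigns the literal in any unit clause, then simplifies.
Assignments in order: x5 = T.
No further unit clauses remain.
Total variables assigned = 1.

1


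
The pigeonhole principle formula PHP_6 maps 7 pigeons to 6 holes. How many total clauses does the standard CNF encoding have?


The PHP encoding has two parts:
1) At-least-one-hole clauses: 7 (one per pigeon, each with 6 literals).
2) At-most-one-pigeon-per-hole clauses: 6 holes * C(7,2) = 6 * 21 = 126.
Total clauses = 7 + 126 = 133.

133


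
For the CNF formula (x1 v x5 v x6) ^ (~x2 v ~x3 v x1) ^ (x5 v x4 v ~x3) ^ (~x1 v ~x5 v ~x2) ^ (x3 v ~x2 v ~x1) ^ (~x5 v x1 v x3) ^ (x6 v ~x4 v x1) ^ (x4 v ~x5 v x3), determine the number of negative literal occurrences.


Scan each clause for negated literals.
Clause 1: 0 negative; Clause 2: 2 negative; Clause 3: 1 negative; Clause 4: 3 negative; Clause 5: 2 negative; Clause 6: 1 negative; Clause 7: 1 negative; Clause 8: 1 negative.
Total negative literal occurrences = 11.

11


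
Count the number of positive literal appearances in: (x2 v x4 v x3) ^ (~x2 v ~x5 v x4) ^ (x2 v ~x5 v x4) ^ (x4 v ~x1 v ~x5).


Scan each clause for unnegated literals.
Clause 1: 3 positive; Clause 2: 1 positive; Clause 3: 2 positive; Clause 4: 1 positive.
Total positive literal occurrences = 7.

7


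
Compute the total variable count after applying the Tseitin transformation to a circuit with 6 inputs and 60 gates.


The Tseitin transformation introduces one auxiliary variable per gate.
Total variables = inputs + gates = 6 + 60 = 66.

66


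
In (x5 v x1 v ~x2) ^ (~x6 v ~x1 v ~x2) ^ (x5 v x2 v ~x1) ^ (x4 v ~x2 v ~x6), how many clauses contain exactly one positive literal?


A definite clause has exactly one positive literal.
Clause 1: 2 positive -> not definite
Clause 2: 0 positive -> not definite
Clause 3: 2 positive -> not definite
Clause 4: 1 positive -> definite
Definite clause count = 1.

1


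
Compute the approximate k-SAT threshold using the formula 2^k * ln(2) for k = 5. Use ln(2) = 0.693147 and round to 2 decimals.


Using the asymptotic formula: threshold ~ 2^k * ln(2).
2^5 = 32.
32 * 0.693147 = 22.18.

22.18


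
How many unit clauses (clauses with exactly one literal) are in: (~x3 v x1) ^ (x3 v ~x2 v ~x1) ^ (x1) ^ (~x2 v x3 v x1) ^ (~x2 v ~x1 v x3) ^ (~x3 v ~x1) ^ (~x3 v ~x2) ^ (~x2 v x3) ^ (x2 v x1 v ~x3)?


A unit clause contains exactly one literal.
Unit clauses found: (x1).
Count = 1.

1


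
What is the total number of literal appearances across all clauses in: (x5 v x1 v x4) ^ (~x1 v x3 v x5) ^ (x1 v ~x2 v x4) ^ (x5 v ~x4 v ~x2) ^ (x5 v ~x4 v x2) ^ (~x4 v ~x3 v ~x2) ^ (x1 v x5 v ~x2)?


Clause lengths: 3, 3, 3, 3, 3, 3, 3.
Sum = 3 + 3 + 3 + 3 + 3 + 3 + 3 = 21.

21


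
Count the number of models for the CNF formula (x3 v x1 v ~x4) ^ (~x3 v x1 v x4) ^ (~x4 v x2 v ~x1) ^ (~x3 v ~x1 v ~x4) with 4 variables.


Enumerate all 16 truth assignments over 4 variables.
Test each against every clause.
Satisfying assignments found: 9.

9


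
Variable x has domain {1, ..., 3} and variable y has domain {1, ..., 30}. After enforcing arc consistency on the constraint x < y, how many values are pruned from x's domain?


For the constraint x < y, x needs a supporting value in y's domain.
x can be at most 29 (one less than y's maximum).
Valid x values from domain: 3 out of 3.
Pruned = 3 - 3 = 0.

0


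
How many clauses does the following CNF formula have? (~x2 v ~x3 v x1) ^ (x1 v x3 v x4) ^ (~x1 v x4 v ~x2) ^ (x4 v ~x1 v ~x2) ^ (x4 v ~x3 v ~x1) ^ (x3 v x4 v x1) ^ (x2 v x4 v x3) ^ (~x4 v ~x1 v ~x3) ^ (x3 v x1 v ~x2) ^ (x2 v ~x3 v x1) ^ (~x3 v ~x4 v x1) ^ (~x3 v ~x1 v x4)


Each group enclosed in parentheses joined by ^ is one clause.
Counting the conjuncts: 12 clauses.

12


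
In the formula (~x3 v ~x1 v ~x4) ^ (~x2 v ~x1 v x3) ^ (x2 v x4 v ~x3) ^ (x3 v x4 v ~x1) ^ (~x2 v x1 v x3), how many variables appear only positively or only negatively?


A pure literal appears in only one polarity across all clauses.
No pure literals found.
Count = 0.

0


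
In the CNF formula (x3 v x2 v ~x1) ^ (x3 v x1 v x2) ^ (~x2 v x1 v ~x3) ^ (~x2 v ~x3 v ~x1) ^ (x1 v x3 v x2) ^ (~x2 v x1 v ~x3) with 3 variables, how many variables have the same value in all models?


Find all satisfying assignments: 4 model(s).
Check which variables have the same value in every model.
No variable is fixed across all models.
Backbone size = 0.

0


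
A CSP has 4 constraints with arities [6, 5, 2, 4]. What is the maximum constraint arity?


The arities are: 6, 5, 2, 4.
Scan for the maximum value.
Maximum arity = 6.

6


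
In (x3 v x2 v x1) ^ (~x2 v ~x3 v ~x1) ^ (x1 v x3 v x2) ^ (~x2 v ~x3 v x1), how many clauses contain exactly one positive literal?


A definite clause has exactly one positive literal.
Clause 1: 3 positive -> not definite
Clause 2: 0 positive -> not definite
Clause 3: 3 positive -> not definite
Clause 4: 1 positive -> definite
Definite clause count = 1.

1


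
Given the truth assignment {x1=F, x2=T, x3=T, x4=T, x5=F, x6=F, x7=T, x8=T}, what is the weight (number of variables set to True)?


The weight is the number of variables assigned True.
True variables: x2, x3, x4, x7, x8.
Weight = 5.

5


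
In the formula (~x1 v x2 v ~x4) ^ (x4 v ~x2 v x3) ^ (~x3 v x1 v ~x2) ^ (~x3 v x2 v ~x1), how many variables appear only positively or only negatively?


A pure literal appears in only one polarity across all clauses.
No pure literals found.
Count = 0.

0


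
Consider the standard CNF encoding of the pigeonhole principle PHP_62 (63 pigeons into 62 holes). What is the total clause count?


The PHP encoding has two parts:
1) At-least-one-hole clauses: 63 (one per pigeon, each with 62 literals).
2) At-most-one-pigeon-per-hole clauses: 62 holes * C(63,2) = 62 * 1953 = 121086.
Total clauses = 63 + 121086 = 121149.

121149


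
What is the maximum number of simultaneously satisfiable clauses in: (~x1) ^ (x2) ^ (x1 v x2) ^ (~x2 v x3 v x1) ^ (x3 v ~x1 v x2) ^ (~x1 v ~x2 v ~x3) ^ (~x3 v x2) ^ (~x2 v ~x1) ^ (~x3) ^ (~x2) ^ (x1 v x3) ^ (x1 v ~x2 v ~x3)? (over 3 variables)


Enumerate all 8 truth assignments.
For each, count how many of the 12 clauses are satisfied.
The formula is not fully satisfiable, so the maximum is below 12.
Maximum simultaneously satisfiable clauses = 9.

9


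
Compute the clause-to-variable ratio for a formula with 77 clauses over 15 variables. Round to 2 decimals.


Clause-to-variable ratio = clauses / variables.
77 / 15 = 5.13.

5.13


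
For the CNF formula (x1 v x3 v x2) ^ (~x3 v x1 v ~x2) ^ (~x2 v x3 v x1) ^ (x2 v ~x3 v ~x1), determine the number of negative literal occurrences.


Scan each clause for negated literals.
Clause 1: 0 negative; Clause 2: 2 negative; Clause 3: 1 negative; Clause 4: 2 negative.
Total negative literal occurrences = 5.

5


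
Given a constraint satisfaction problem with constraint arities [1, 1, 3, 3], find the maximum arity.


The arities are: 1, 1, 3, 3.
Scan for the maximum value.
Maximum arity = 3.

3


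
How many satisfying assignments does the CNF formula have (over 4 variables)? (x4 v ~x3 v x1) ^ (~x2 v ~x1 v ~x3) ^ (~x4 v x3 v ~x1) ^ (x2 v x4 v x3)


Enumerate all 16 truth assignments over 4 variables.
Test each against every clause.
Satisfying assignments found: 8.

8


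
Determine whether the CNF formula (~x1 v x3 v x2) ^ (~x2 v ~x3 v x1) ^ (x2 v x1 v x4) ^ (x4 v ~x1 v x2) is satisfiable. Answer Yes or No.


Check all 16 possible truth assignments.
Number of satisfying assignments found: 9.
The formula is satisfiable.

Yes


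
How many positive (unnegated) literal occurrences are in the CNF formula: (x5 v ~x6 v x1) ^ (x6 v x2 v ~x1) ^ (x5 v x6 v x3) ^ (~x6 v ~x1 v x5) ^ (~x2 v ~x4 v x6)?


Scan each clause for unnegated literals.
Clause 1: 2 positive; Clause 2: 2 positive; Clause 3: 3 positive; Clause 4: 1 positive; Clause 5: 1 positive.
Total positive literal occurrences = 9.

9


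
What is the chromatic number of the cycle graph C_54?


A cycle on an even number of vertices is bipartite: alternate two colors around the cycle.
Since 54 is even, two colors suffice, and at least two are needed because the graph has edges.
Chromatic number = 2.

2


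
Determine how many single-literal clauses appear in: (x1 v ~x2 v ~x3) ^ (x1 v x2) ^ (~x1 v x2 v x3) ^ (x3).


A unit clause contains exactly one literal.
Unit clauses found: (x3).
Count = 1.

1


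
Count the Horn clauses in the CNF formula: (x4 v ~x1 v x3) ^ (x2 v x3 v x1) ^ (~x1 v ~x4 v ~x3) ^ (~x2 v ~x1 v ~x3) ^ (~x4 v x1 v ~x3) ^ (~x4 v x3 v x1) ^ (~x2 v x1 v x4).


A Horn clause has at most one positive literal.
Clause 1: 2 positive lit(s) -> not Horn
Clause 2: 3 positive lit(s) -> not Horn
Clause 3: 0 positive lit(s) -> Horn
Clause 4: 0 positive lit(s) -> Horn
Clause 5: 1 positive lit(s) -> Horn
Clause 6: 2 positive lit(s) -> not Horn
Clause 7: 2 positive lit(s) -> not Horn
Total Horn clauses = 3.

3


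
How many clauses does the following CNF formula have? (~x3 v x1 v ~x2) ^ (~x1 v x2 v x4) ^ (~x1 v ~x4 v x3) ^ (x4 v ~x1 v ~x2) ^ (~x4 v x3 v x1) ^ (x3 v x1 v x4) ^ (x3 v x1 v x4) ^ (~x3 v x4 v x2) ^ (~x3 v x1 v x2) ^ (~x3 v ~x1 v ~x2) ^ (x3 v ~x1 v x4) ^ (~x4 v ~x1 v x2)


Each group enclosed in parentheses joined by ^ is one clause.
Counting the conjuncts: 12 clauses.

12


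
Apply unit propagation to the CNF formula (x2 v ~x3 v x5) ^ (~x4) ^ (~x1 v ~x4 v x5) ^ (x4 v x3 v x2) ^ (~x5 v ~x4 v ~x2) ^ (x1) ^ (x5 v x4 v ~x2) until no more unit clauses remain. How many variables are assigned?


Unit propagation repeatedly assigns the literal in any unit clause, then simplifies.
Assignments in order: x4 = F, x1 = T.
No further unit clauses remain.
Total variables assigned = 2.

2


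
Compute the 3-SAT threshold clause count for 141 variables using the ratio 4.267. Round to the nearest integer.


The 3-SAT phase transition occurs at approximately 4.267 clauses per variable.
m = 4.267 * 141 = 601.647.
Rounded to nearest integer: 602.

602


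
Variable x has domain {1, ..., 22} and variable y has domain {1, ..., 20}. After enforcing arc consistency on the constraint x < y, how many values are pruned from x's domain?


For the constraint x < y, x needs a supporting value in y's domain.
x can be at most 19 (one less than y's maximum).
Valid x values from domain: 19 out of 22.
Pruned = 22 - 19 = 3.

3


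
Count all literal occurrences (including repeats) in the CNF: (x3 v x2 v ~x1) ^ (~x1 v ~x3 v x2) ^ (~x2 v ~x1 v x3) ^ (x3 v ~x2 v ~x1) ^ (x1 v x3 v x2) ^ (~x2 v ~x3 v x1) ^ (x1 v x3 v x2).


Clause lengths: 3, 3, 3, 3, 3, 3, 3.
Sum = 3 + 3 + 3 + 3 + 3 + 3 + 3 = 21.

21


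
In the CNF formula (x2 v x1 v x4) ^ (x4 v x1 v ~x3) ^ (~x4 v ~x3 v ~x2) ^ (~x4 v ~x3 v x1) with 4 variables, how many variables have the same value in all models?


Find all satisfying assignments: 10 model(s).
Check which variables have the same value in every model.
No variable is fixed across all models.
Backbone size = 0.

0


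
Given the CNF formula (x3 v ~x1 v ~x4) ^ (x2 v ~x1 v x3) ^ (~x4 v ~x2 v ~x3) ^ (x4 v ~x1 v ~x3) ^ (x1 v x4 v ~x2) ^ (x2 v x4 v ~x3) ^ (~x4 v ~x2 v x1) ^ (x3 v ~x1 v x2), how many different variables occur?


Identify each distinct variable in the formula.
Variables found: x1, x2, x3, x4.
Total distinct variables = 4.

4


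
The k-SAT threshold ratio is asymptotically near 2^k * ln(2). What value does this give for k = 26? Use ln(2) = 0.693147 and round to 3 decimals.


Using the asymptotic formula: threshold ~ 2^k * ln(2).
2^26 = 67108864.
67108864 * 0.693147 = 46516307.755.

46516307.755


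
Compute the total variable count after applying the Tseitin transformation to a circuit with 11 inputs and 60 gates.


The Tseitin transformation introduces one auxiliary variable per gate.
Total variables = inputs + gates = 11 + 60 = 71.

71


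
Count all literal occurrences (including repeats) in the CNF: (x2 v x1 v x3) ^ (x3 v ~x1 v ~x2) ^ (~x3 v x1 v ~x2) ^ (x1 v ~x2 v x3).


Clause lengths: 3, 3, 3, 3.
Sum = 3 + 3 + 3 + 3 = 12.

12


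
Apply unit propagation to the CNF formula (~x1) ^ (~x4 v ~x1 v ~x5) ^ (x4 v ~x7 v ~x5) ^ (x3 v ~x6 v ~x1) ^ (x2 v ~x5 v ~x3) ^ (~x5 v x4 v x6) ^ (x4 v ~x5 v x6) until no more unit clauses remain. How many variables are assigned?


Unit propagation repeatedly assigns the literal in any unit clause, then simplifies.
Assignments in order: x1 = F.
No further unit clauses remain.
Total variables assigned = 1.

1


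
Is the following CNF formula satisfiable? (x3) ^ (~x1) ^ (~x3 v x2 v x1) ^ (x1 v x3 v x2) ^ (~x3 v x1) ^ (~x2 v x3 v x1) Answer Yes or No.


Check all 8 possible truth assignments.
Number of satisfying assignments found: 0.
The formula is unsatisfiable.

No


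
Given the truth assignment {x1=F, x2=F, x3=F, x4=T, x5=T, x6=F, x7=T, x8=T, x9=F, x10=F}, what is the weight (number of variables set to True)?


The weight is the number of variables assigned True.
True variables: x4, x5, x7, x8.
Weight = 4.

4


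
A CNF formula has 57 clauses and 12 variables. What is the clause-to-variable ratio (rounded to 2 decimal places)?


Clause-to-variable ratio = clauses / variables.
57 / 12 = 4.75.

4.75


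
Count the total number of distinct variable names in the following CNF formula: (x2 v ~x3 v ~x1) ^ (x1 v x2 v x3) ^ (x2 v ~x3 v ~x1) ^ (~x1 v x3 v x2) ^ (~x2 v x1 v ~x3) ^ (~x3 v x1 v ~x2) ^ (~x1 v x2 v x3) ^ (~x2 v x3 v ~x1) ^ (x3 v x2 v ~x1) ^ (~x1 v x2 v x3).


Identify each distinct variable in the formula.
Variables found: x1, x2, x3.
Total distinct variables = 3.

3


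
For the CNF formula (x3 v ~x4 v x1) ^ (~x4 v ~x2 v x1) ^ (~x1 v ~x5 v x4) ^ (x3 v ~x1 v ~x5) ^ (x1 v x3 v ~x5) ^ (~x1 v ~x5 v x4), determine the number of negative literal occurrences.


Scan each clause for negated literals.
Clause 1: 1 negative; Clause 2: 2 negative; Clause 3: 2 negative; Clause 4: 2 negative; Clause 5: 1 negative; Clause 6: 2 negative.
Total negative literal occurrences = 10.

10


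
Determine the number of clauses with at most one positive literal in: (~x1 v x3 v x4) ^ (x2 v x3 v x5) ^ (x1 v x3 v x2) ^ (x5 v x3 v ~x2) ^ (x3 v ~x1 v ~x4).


A Horn clause has at most one positive literal.
Clause 1: 2 positive lit(s) -> not Horn
Clause 2: 3 positive lit(s) -> not Horn
Clause 3: 3 positive lit(s) -> not Horn
Clause 4: 2 positive lit(s) -> not Horn
Clause 5: 1 positive lit(s) -> Horn
Total Horn clauses = 1.

1


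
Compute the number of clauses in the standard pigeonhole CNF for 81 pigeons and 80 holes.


The PHP encoding has two parts:
1) At-least-one-hole clauses: 81 (one per pigeon, each with 80 literals).
2) At-most-one-pigeon-per-hole clauses: 80 holes * C(81,2) = 80 * 3240 = 259200.
Total clauses = 81 + 259200 = 259281.

259281


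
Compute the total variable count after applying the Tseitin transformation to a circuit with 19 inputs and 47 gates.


The Tseitin transformation introduces one auxiliary variable per gate.
Total variables = inputs + gates = 19 + 47 = 66.

66


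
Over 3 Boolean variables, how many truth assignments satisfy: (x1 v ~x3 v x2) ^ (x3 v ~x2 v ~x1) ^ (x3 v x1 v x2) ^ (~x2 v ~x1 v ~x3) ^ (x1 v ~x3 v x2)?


Enumerate all 8 truth assignments over 3 variables.
Test each against every clause.
Satisfying assignments found: 4.

4


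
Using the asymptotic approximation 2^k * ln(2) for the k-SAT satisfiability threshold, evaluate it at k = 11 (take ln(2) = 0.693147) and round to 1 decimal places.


Using the asymptotic formula: threshold ~ 2^k * ln(2).
2^11 = 2048.
2048 * 0.693147 = 1419.6.

1419.6


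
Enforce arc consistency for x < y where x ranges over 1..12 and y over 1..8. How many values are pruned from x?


For the constraint x < y, x needs a supporting value in y's domain.
x can be at most 7 (one less than y's maximum).
Valid x values from domain: 7 out of 12.
Pruned = 12 - 7 = 5.

5


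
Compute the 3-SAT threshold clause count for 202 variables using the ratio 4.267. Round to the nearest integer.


The 3-SAT phase transition occurs at approximately 4.267 clauses per variable.
m = 4.267 * 202 = 861.934.
Rounded to nearest integer: 862.

862


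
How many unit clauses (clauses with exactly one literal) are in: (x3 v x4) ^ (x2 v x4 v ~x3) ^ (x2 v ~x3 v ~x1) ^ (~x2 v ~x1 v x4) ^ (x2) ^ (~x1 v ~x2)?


A unit clause contains exactly one literal.
Unit clauses found: (x2).
Count = 1.

1


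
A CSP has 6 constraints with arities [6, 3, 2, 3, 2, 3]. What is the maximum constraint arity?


The arities are: 6, 3, 2, 3, 2, 3.
Scan for the maximum value.
Maximum arity = 6.

6


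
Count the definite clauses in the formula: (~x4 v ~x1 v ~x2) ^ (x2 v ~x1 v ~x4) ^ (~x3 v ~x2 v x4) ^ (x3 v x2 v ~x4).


A definite clause has exactly one positive literal.
Clause 1: 0 positive -> not definite
Clause 2: 1 positive -> definite
Clause 3: 1 positive -> definite
Clause 4: 2 positive -> not definite
Definite clause count = 2.

2


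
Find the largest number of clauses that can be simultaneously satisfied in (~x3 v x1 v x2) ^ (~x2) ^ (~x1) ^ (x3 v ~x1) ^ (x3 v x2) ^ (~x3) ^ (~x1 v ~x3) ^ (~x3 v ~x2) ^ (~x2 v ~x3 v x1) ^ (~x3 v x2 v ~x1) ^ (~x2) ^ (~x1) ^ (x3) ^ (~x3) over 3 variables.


Enumerate all 8 truth assignments.
For each, count how many of the 14 clauses are satisfied.
The formula is not fully satisfiable, so the maximum is below 14.
Maximum simultaneously satisfiable clauses = 12.

12


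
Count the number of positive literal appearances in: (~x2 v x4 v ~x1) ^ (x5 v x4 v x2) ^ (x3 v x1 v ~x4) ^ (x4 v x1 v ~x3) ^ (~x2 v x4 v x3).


Scan each clause for unnegated literals.
Clause 1: 1 positive; Clause 2: 3 positive; Clause 3: 2 positive; Clause 4: 2 positive; Clause 5: 2 positive.
Total positive literal occurrences = 10.

10


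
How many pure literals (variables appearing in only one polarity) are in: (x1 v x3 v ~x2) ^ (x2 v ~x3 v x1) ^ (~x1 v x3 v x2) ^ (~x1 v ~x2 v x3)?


A pure literal appears in only one polarity across all clauses.
No pure literals found.
Count = 0.

0


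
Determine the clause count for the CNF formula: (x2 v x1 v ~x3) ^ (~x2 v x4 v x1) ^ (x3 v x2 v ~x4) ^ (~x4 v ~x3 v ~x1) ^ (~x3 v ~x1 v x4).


Each group enclosed in parentheses joined by ^ is one clause.
Counting the conjuncts: 5 clauses.

5


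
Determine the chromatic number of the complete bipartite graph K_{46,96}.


K_{46,96} is bipartite by definition: the two parts are independent sets, with every edge crossing between them.
Color all vertices in one part with color 1 and all vertices in the other part with color 2.
Since the graph has at least one edge, one color does not suffice.
Chromatic number = 2.

2


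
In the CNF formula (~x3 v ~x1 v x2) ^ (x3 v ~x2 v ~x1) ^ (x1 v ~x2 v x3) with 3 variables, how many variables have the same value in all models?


Find all satisfying assignments: 5 model(s).
Check which variables have the same value in every model.
No variable is fixed across all models.
Backbone size = 0.

0


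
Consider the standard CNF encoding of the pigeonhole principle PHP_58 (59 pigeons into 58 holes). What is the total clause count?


The PHP encoding has two parts:
1) At-least-one-hole clauses: 59 (one per pigeon, each with 58 literals).
2) At-most-one-pigeon-per-hole clauses: 58 holes * C(59,2) = 58 * 1711 = 99238.
Total clauses = 59 + 99238 = 99297.

99297


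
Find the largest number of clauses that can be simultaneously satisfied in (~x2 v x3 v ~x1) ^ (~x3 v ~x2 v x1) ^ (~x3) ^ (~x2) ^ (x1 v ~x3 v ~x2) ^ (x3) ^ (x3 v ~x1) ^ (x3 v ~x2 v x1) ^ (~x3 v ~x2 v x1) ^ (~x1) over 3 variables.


Enumerate all 8 truth assignments.
For each, count how many of the 10 clauses are satisfied.
The formula is not fully satisfiable, so the maximum is below 10.
Maximum simultaneously satisfiable clauses = 9.

9


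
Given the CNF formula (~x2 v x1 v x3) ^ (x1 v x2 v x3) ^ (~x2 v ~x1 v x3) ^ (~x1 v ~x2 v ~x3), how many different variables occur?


Identify each distinct variable in the formula.
Variables found: x1, x2, x3.
Total distinct variables = 3.

3


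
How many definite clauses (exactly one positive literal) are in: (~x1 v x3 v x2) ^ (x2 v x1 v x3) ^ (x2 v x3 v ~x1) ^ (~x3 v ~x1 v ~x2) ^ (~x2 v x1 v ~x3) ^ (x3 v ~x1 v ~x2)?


A definite clause has exactly one positive literal.
Clause 1: 2 positive -> not definite
Clause 2: 3 positive -> not definite
Clause 3: 2 positive -> not definite
Clause 4: 0 positive -> not definite
Clause 5: 1 positive -> definite
Clause 6: 1 positive -> definite
Definite clause count = 2.

2


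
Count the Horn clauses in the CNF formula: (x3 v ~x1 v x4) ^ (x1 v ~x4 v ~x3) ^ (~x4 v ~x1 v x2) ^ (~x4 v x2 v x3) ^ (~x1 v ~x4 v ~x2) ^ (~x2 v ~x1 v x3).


A Horn clause has at most one positive literal.
Clause 1: 2 positive lit(s) -> not Horn
Clause 2: 1 positive lit(s) -> Horn
Clause 3: 1 positive lit(s) -> Horn
Clause 4: 2 positive lit(s) -> not Horn
Clause 5: 0 positive lit(s) -> Horn
Clause 6: 1 positive lit(s) -> Horn
Total Horn clauses = 4.

4


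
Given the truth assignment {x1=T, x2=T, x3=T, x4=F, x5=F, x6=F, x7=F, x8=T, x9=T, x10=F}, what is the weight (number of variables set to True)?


The weight is the number of variables assigned True.
True variables: x1, x2, x3, x8, x9.
Weight = 5.

5


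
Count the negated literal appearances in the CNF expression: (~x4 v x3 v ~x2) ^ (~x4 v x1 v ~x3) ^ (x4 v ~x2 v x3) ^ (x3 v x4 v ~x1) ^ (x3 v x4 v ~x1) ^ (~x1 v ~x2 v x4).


Scan each clause for negated literals.
Clause 1: 2 negative; Clause 2: 2 negative; Clause 3: 1 negative; Clause 4: 1 negative; Clause 5: 1 negative; Clause 6: 2 negative.
Total negative literal occurrences = 9.

9


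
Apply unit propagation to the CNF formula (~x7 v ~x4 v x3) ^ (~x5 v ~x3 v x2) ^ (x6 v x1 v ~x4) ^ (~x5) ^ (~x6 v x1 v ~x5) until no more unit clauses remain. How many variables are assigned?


Unit propagation repeatedly assigns the literal in any unit clause, then simplifies.
Assignments in order: x5 = F.
No further unit clauses remain.
Total variables assigned = 1.

1


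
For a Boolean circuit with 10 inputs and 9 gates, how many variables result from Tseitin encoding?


The Tseitin transformation introduces one auxiliary variable per gate.
Total variables = inputs + gates = 10 + 9 = 19.

19


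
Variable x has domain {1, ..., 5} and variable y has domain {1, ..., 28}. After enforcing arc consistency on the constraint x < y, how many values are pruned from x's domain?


For the constraint x < y, x needs a supporting value in y's domain.
x can be at most 27 (one less than y's maximum).
Valid x values from domain: 5 out of 5.
Pruned = 5 - 5 = 0.

0


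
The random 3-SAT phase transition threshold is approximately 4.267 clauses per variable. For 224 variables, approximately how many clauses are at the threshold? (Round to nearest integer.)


The 3-SAT phase transition occurs at approximately 4.267 clauses per variable.
m = 4.267 * 224 = 955.808.
Rounded to nearest integer: 956.

956


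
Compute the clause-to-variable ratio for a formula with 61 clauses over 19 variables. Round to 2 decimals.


Clause-to-variable ratio = clauses / variables.
61 / 19 = 3.21.

3.21


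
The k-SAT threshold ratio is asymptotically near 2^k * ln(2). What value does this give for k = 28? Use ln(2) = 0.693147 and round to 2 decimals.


Using the asymptotic formula: threshold ~ 2^k * ln(2).
2^28 = 268435456.
268435456 * 0.693147 = 186065231.02.

186065231.02
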